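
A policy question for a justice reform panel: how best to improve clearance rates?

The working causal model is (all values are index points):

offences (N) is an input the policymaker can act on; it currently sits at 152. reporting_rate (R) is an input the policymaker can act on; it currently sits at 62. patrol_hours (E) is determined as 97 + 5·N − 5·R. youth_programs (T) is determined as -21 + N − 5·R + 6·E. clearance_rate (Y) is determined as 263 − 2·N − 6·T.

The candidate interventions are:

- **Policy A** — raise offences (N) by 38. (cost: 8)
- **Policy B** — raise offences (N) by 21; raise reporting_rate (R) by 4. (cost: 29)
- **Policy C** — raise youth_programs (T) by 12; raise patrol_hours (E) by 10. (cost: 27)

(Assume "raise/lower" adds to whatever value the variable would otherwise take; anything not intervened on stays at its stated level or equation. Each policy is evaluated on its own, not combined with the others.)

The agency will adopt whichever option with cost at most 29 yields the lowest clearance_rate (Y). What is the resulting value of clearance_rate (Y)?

Policy A (N + 38):
  N = 152 + 38 = 190
  R = 62
  E = 97 + 5·190 − 5·62 = 737
  T = -21 + 190 − 5·62 + 6·737 = 4281
  Y = 263 − 2·190 − 6·4281 = -25803
Policy B (N + 21, R + 4):
  N = 152 + 21 = 173
  R = 62 + 4 = 66
  E = 97 + 5·173 − 5·66 = 632
  T = -21 + 173 − 5·66 + 6·632 = 3614
  Y = 263 − 2·173 − 6·3614 = -21767
Policy C (T + 12, E + 10):
  N = 152
  R = 62
  E = 97 + 5·152 − 5·62 (+10 from intervention) = 557
  T = -21 + 152 − 5·62 + 6·557 (+12 from intervention) = 3175
  Y = 263 − 2·152 − 6·3175 = -19091
Comparing — Policy A: Y=-25803, Policy B: Y=-21767, Policy C: Y=-19091. Lowest is -25803 (Policy A).

-25803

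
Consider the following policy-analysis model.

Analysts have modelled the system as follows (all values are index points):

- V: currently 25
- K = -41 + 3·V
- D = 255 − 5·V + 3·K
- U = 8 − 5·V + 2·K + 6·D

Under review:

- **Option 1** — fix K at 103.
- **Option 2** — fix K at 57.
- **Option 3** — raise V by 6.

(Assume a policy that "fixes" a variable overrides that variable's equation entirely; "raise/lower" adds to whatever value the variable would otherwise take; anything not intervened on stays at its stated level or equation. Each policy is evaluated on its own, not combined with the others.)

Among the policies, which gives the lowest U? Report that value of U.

1493

Option 1 (K := 103):
  V = 25
  K = 103
  D = 255 − 5·25 + 3·103 = 439
  U = 8 − 5·25 + 2·103 + 6·439 = 2723
Option 2 (K := 57):
  V = 25
  K = 57
  D = 255 − 5·25 + 3·57 = 301
  U = 8 − 5·25 + 2·57 + 6·301 = 1803
Option 3 (V + 6):
  V = 25 + 6 = 31
  K = -41 + 3·31 = 52
  D = 255 − 5·31 + 3·52 = 256
  U = 8 − 5·31 + 2·52 + 6·256 = 1493
Comparing — Option 1: U=2723, Option 2: U=1803, Option 3: U=1493. Lowest is 1493 (Option 3).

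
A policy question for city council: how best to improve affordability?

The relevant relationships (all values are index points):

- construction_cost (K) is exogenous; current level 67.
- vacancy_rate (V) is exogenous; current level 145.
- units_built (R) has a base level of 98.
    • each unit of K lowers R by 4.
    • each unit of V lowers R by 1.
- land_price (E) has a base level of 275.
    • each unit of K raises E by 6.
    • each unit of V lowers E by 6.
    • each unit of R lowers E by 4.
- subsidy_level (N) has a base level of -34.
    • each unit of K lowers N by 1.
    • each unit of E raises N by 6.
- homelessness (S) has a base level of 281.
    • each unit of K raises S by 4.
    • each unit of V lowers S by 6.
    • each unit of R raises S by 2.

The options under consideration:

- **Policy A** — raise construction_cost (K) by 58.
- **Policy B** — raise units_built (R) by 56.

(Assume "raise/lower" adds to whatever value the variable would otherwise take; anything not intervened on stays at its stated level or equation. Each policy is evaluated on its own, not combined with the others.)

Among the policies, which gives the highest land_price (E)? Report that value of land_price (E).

Policy A (K + 58):
  K = 67 + 58 = 125
  V = 145
  R = 98 − 4·125 − 145 = -547
  E = 275 + 6·125 − 6·145 − 4·(-547) = 2343
Policy B (R + 56):
  K = 67
  V = 145
  R = 98 − 4·67 − 145 (+56 from intervention) = -259
  E = 275 + 6·67 − 6·145 − 4·(-259) = 843
Comparing — Policy A: E=2343, Policy B: E=843. Highest is 2343 (Policy A).

2343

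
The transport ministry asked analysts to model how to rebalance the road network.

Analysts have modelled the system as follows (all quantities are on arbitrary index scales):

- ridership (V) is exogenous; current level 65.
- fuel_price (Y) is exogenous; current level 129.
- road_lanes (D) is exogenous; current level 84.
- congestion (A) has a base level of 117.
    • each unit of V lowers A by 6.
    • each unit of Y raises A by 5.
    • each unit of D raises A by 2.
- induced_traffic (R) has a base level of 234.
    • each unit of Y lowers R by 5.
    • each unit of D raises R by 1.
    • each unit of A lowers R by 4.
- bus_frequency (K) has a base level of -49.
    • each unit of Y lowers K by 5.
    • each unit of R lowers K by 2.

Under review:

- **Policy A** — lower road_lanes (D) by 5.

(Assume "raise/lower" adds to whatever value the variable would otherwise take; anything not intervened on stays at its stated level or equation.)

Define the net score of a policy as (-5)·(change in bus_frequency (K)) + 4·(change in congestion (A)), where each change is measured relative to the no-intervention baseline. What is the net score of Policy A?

Baseline:
  V = 65
  Y = 129
  D = 84
  A = 117 − 6·65 + 5·129 + 2·84 = 540
  R = 234 − 5·129 + 84 − 4·540 = -2487
  K = -49 − 5·129 − 2·(-2487) = 4280
Policy A (D − 5):
  V = 65
  Y = 129
  D = 84 − 5 = 79
  A = 117 − 6·65 + 5·129 + 2·79 = 530
  R = 234 − 5·129 + 79 − 4·530 = -2452
  K = -49 − 5·129 − 2·(-2452) = 4210
ΔK = 4210 − 4280 = -70; ΔA = 530 − 540 = -10
Score = (-5)·(-70) + 4·(-10) = 310

310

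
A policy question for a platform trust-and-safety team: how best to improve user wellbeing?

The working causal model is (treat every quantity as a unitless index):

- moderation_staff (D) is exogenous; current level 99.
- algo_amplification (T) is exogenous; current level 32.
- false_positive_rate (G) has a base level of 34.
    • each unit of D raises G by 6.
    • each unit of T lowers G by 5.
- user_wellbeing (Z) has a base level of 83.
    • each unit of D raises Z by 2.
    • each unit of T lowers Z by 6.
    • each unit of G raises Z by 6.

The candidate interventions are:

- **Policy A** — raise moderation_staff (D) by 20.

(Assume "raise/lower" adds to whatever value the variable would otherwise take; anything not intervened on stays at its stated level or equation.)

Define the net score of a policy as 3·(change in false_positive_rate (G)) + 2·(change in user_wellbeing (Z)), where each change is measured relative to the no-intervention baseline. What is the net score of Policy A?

Baseline:
  D = 99
  T = 32
  G = 34 + 6·99 − 5·32 = 468
  Z = 83 + 2·99 − 6·32 + 6·468 = 2897
Policy A (D + 20):
  D = 99 + 20 = 119
  T = 32
  G = 34 + 6·119 − 5·32 = 588
  Z = 83 + 2·119 − 6·32 + 6·588 = 3657
ΔG = 588 − 468 = 120; ΔZ = 3657 − 2897 = 760
Score = 3·120 + 2·760 = 1880

1880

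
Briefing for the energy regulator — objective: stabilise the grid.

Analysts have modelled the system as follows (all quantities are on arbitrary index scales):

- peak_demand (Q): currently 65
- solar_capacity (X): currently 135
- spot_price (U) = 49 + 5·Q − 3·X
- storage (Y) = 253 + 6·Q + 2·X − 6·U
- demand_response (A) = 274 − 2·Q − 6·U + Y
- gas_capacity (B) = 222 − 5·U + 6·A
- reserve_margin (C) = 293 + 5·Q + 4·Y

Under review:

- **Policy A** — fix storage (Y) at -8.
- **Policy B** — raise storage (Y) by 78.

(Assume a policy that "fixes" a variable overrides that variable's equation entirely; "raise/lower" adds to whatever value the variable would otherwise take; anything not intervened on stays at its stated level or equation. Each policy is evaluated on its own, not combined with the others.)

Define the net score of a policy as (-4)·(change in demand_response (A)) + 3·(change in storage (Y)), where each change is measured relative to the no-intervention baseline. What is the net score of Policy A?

1107

Baseline:
  Q = 65
  X = 135
  U = 49 + 5·65 − 3·135 = -31
  Y = 253 + 6·65 + 2·135 − 6·(-31) = 1099
  A = 274 − 2·65 − 6·(-31) + 1099 = 1429
Policy A (Y := -8):
  Q = 65
  X = 135
  U = 49 + 5·65 − 3·135 = -31
  Y = -8
  A = 274 − 2·65 − 6·(-31) + (-8) = 322
ΔA = 322 − 1429 = -1107; ΔY = -8 − 1099 = -1107
Score = (-4)·(-1107) + 3·(-1107) = 1107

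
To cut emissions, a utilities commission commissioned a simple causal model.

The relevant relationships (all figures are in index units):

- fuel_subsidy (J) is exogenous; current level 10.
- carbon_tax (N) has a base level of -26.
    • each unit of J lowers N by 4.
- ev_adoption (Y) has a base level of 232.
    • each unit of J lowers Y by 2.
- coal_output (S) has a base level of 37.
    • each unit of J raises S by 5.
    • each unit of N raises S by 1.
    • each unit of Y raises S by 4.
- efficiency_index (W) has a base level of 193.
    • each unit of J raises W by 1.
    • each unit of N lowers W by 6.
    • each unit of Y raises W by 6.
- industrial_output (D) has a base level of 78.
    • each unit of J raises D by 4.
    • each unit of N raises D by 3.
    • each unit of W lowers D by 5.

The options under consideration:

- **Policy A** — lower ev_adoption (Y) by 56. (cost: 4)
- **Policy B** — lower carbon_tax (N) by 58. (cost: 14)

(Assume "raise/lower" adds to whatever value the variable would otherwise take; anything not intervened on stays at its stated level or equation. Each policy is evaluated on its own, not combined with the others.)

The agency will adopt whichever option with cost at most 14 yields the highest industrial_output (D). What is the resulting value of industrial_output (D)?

-7755

Policy A (Y − 56):
  J = 10
  N = -26 − 4·10 = -66
  Y = 232 − 2·10 (−56 from intervention) = 156
  W = 193 + 10 − 6·(-66) + 6·156 = 1535
  D = 78 + 4·10 + 3·(-66) − 5·1535 = -7755
Policy B (N − 58):
  J = 10
  N = -26 − 4·10 (−58 from intervention) = -124
  Y = 232 − 2·10 = 212
  W = 193 + 10 − 6·(-124) + 6·212 = 2219
  D = 78 + 4·10 + 3·(-124) − 5·2219 = -11349
Comparing — Policy A: D=-7755, Policy B: D=-11349. Highest is -7755 (Policy A).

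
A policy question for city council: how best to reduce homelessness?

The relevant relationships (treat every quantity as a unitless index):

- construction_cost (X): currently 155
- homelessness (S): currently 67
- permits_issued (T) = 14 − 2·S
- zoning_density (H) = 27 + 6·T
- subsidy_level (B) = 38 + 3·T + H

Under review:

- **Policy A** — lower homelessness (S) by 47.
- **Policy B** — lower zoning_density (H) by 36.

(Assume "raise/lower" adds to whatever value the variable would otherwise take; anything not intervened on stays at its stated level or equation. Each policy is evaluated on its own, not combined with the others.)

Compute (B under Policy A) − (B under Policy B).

Policy A (S − 47):
  S = 67 − 47 = 20
  T = 14 − 2·20 = -26
  H = 27 + 6·(-26) = -129
  B = 38 + 3·(-26) + (-129) = -169
Policy B (H − 36):
  S = 67
  T = 14 − 2·67 = -120
  H = 27 + 6·(-120) (−36 from intervention) = -729
  B = 38 + 3·(-120) + (-729) = -1051
B: -169 − (-1051) = 882

882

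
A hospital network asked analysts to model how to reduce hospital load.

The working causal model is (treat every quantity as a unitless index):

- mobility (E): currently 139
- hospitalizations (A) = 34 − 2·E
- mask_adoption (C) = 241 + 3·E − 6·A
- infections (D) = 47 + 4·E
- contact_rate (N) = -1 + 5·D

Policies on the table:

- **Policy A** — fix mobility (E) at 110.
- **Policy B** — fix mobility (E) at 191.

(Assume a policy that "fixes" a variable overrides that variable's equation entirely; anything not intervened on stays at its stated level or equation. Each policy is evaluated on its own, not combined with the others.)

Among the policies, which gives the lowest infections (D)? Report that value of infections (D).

487

Policy A (E := 110):
  E = 110
  D = 47 + 4·110 = 487
Policy B (E := 191):
  E = 191
  D = 47 + 4·191 = 811
Comparing — Policy A: D=487, Policy B: D=811. Lowest is 487 (Policy A).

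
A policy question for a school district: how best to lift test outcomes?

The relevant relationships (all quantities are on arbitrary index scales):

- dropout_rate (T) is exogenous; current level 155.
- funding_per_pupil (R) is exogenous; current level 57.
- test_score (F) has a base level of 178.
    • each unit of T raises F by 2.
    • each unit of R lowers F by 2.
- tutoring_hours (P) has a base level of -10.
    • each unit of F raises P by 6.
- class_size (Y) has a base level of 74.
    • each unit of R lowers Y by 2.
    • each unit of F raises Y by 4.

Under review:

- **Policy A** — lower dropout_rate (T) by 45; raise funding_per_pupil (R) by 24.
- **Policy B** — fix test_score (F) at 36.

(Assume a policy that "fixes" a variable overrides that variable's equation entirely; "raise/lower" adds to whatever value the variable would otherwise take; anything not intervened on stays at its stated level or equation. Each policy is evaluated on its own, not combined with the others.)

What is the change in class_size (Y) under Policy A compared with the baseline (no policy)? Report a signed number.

Baseline:
  T = 155
  R = 57
  F = 178 + 2·155 − 2·57 = 374
  Y = 74 − 2·57 + 4·374 = 1456
Policy A (T − 45, R + 24):
  T = 155 − 45 = 110
  R = 57 + 24 = 81
  F = 178 + 2·110 − 2·81 = 236
  Y = 74 − 2·81 + 4·236 = 856
Change in Y: 856 − 1456 = -600

-600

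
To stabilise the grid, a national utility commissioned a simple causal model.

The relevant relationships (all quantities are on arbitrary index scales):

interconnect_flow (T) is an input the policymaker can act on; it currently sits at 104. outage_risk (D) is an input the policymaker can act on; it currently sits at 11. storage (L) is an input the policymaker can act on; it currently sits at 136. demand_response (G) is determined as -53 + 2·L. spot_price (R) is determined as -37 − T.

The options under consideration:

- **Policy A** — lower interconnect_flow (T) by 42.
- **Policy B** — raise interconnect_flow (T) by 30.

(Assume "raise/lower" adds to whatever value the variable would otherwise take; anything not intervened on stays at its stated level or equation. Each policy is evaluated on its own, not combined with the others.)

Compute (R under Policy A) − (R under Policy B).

Policy A (T − 42):
  T = 104 − 42 = 62
  R = -37 − 62 = -99
Policy B (T + 30):
  T = 104 + 30 = 134
  R = -37 − 134 = -171
R: -99 − (-171) = 72

72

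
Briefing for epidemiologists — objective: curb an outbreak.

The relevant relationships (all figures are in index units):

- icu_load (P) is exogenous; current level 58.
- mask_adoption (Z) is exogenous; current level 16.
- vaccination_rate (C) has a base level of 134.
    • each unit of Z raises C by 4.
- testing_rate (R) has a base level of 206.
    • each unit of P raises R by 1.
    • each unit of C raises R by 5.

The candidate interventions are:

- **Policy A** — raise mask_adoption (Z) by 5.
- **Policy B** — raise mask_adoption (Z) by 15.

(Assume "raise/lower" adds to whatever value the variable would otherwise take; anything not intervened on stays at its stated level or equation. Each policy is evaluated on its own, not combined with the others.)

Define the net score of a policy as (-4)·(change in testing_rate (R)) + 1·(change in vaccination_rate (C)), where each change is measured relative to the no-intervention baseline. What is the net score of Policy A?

Baseline:
  P = 58
  Z = 16
  C = 134 + 4·16 = 198
  R = 206 + 58 + 5·198 = 1254
Policy A (Z + 5):
  P = 58
  Z = 16 + 5 = 21
  C = 134 + 4·21 = 218
  R = 206 + 58 + 5·218 = 1354
ΔR = 1354 − 1254 = 100; ΔC = 218 − 198 = 20
Score = (-4)·100 + 1·20 = -380

-380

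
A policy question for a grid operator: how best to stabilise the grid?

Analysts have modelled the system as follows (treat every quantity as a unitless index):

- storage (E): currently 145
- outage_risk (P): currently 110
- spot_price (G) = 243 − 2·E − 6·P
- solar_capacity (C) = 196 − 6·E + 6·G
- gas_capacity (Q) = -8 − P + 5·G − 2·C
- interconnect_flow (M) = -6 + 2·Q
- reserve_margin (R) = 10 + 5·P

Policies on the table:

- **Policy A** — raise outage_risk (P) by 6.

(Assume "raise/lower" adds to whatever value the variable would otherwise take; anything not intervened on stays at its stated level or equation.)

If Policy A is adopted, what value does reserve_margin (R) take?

590

Policy A (P + 6):
  P = 110 + 6 = 116
  R = 10 + 5·116 = 590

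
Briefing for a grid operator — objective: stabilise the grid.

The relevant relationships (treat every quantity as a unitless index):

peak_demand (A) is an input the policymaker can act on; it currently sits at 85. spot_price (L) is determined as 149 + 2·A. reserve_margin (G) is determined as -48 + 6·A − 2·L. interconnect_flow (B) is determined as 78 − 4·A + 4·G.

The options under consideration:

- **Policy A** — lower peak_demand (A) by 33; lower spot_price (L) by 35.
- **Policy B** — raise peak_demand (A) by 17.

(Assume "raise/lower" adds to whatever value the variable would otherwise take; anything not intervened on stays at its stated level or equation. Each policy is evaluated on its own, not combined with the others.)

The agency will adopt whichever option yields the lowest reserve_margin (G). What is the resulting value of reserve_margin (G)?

Policy A (A − 33, L − 35):
  A = 85 − 33 = 52
  L = 149 + 2·52 (−35 from intervention) = 218
  G = -48 + 6·52 − 2·218 = -172
Policy B (A + 17):
  A = 85 + 17 = 102
  L = 149 + 2·102 = 353
  G = -48 + 6·102 − 2·353 = -142
Comparing — Policy A: G=-172, Policy B: G=-142. Lowest is -172 (Policy A).

-172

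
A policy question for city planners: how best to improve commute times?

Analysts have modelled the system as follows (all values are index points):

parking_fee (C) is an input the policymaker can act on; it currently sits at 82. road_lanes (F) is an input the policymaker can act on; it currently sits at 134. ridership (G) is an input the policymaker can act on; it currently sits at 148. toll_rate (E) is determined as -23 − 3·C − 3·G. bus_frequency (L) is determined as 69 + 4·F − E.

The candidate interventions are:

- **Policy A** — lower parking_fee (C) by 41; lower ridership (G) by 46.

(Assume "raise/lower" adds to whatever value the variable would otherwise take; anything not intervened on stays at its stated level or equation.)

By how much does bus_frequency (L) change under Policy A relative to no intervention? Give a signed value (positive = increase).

-261

Baseline:
  C = 82
  F = 134
  G = 148
  E = -23 − 3·82 − 3·148 = -713
  L = 69 + 4·134 − (-713) = 1318
Policy A (C − 41, G − 46):
  C = 82 − 41 = 41
  F = 134
  G = 148 − 46 = 102
  E = -23 − 3·41 − 3·102 = -452
  L = 69 + 4·134 − (-452) = 1057
Change in L: 1057 − 1318 = -261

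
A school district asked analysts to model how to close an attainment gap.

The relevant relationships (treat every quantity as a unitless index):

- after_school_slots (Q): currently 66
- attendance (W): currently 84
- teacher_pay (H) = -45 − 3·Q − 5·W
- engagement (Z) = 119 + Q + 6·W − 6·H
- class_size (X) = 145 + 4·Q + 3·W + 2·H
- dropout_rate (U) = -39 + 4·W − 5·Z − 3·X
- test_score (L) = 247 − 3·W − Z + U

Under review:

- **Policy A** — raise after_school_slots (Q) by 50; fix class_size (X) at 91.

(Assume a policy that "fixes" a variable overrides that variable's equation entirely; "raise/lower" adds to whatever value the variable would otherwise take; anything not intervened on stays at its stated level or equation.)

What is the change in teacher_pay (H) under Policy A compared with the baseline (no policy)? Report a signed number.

Baseline:
  Q = 66
  W = 84
  H = -45 − 3·66 − 5·84 = -663
Policy A (Q + 50, X := 91):
  Q = 66 + 50 = 116
  W = 84
  H = -45 − 3·116 − 5·84 = -813
Change in H: -813 − (-663) = -150

-150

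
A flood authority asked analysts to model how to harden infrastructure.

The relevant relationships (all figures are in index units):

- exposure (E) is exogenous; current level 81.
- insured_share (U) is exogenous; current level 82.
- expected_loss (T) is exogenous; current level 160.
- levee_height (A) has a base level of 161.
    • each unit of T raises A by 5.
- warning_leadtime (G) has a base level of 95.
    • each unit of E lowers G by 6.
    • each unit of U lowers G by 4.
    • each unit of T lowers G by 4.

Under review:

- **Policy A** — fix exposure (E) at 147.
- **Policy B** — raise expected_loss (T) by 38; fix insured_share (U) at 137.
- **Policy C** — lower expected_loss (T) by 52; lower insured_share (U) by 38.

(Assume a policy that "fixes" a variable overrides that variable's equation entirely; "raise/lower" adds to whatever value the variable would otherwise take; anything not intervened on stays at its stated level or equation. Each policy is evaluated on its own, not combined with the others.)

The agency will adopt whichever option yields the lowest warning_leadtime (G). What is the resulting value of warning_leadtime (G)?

Policy A (E := 147):
  E = 147
  U = 82
  T = 160
  G = 95 − 6·147 − 4·82 − 4·160 = -1755
Policy B (T + 38, U := 137):
  E = 81
  U = 137
  T = 160 + 38 = 198
  G = 95 − 6·81 − 4·137 − 4·198 = -1731
Policy C (T − 52, U − 38):
  E = 81
  U = 82 − 38 = 44
  T = 160 − 52 = 108
  G = 95 − 6·81 − 4·44 − 4·108 = -999
Comparing — Policy A: G=-1755, Policy B: G=-1731, Policy C: G=-999. Lowest is -1755 (Policy A).

-1755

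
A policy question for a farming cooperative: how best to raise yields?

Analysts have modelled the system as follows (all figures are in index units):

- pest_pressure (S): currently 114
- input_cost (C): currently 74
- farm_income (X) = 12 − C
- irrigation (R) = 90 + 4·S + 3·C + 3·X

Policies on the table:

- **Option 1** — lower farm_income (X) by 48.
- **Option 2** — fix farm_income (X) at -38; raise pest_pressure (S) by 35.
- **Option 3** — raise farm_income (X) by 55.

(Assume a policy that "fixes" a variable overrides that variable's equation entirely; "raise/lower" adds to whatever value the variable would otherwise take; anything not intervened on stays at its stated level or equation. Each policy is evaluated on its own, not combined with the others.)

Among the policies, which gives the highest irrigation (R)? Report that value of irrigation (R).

794

Option 1 (X − 48):
  S = 114
  C = 74
  X = 12 − 74 (−48 from intervention) = -110
  R = 90 + 4·114 + 3·74 + 3·(-110) = 438
Option 2 (X := -38, S + 35):
  S = 114 + 35 = 149
  C = 74
  X = -38
  R = 90 + 4·149 + 3·74 + 3·(-38) = 794
Option 3 (X + 55):
  S = 114
  C = 74
  X = 12 − 74 (+55 from intervention) = -7
  R = 90 + 4·114 + 3·74 + 3·(-7) = 747
Comparing — Option 1: R=438, Option 2: R=794, Option 3: R=747. Highest is 794 (Option 2).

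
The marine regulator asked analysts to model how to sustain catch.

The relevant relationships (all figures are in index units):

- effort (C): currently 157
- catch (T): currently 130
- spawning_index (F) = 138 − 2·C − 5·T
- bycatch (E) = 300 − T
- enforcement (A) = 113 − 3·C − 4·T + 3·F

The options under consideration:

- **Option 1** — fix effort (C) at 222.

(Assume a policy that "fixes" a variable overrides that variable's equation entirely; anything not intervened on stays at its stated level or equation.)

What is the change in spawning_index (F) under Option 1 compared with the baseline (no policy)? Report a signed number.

-130

Baseline:
  C = 157
  T = 130
  F = 138 − 2·157 − 5·130 = -826
Option 1 (C := 222):
  C = 222
  T = 130
  F = 138 − 2·222 − 5·130 = -956
Change in F: -956 − (-826) = -130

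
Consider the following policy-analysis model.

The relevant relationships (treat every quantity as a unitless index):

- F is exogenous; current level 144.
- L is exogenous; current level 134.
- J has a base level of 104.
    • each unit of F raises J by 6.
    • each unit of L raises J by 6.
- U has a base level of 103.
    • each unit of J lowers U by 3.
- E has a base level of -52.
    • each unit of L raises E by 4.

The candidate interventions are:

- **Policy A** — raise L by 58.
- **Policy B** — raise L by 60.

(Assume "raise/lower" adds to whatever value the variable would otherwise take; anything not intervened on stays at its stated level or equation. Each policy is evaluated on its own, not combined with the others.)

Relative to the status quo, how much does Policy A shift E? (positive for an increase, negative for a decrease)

232

Baseline:
  L = 134
  E = -52 + 4·134 = 484
Policy A (L + 58):
  L = 134 + 58 = 192
  E = -52 + 4·192 = 716
Change in E: 716 − 484 = 232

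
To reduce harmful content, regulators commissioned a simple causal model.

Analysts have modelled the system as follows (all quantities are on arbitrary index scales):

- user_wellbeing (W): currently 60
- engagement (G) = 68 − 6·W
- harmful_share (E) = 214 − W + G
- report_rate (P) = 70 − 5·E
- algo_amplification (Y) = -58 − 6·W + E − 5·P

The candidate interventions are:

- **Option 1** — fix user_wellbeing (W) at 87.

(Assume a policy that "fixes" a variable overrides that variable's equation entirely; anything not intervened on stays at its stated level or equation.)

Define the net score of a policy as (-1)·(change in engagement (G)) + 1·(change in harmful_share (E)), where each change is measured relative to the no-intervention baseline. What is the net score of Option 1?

-27

Baseline:
  W = 60
  G = 68 − 6·60 = -292
  E = 214 − 60 + (-292) = -138
Option 1 (W := 87):
  W = 87
  G = 68 − 6·87 = -454
  E = 214 − 87 + (-454) = -327
ΔG = -454 − (-292) = -162; ΔE = -327 − (-138) = -189
Score = (-1)·(-162) + 1·(-189) = -27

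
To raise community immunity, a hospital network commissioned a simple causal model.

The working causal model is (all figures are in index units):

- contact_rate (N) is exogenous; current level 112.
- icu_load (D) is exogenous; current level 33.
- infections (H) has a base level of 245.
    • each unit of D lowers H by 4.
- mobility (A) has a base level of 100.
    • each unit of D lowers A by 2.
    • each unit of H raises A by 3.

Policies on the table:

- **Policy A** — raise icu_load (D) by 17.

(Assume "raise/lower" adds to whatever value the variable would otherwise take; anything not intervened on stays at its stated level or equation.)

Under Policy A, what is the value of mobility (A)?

Policy A (D + 17):
  D = 33 + 17 = 50
  H = 245 − 4·50 = 45
  A = 100 − 2·50 + 3·45 = 135

135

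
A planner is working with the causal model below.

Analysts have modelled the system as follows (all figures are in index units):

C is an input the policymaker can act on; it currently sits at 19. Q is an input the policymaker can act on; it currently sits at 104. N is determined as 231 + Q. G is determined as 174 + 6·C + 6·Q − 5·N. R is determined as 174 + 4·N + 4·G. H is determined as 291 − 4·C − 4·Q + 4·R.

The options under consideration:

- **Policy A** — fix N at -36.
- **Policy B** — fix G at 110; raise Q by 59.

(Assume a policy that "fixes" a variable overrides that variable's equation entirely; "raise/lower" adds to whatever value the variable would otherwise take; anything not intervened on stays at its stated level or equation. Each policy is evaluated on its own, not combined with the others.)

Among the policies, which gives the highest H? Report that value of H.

Policy A (N := -36):
  C = 19
  Q = 104
  N = -36
  G = 174 + 6·19 + 6·104 − 5·(-36) = 1092
  R = 174 + 4·(-36) + 4·1092 = 4398
  H = 291 − 4·19 − 4·104 + 4·4398 = 17391
Policy B (G := 110, Q + 59):
  C = 19
  Q = 104 + 59 = 163
  N = 231 + 163 = 394
  G = 110
  R = 174 + 4·394 + 4·110 = 2190
  H = 291 − 4·19 − 4·163 + 4·2190 = 8323
Comparing — Policy A: H=17391, Policy B: H=8323. Highest is 17391 (Policy A).

17391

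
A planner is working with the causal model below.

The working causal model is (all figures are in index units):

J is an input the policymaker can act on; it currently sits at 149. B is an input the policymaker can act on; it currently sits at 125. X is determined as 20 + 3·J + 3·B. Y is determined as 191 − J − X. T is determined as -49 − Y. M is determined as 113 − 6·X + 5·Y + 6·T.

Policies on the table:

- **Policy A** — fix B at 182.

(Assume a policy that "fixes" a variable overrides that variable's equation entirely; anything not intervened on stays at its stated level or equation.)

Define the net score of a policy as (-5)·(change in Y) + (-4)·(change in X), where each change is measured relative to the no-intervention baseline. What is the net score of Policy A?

171

Baseline:
  J = 149
  B = 125
  X = 20 + 3·149 + 3·125 = 842
  Y = 191 − 149 − 842 = -800
Policy A (B := 182):
  J = 149
  B = 182
  X = 20 + 3·149 + 3·182 = 1013
  Y = 191 − 149 − 1013 = -971
ΔY = -971 − (-800) = -171; ΔX = 1013 − 842 = 171
Score = (-5)·(-171) + (-4)·171 = 171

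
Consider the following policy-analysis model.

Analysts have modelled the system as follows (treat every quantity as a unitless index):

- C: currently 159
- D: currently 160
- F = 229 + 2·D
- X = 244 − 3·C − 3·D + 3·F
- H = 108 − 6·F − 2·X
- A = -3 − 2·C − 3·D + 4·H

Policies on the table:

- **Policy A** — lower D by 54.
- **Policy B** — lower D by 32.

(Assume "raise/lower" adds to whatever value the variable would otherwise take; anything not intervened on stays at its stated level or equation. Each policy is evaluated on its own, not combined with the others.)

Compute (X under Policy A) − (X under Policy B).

Policy A (D − 54):
  C = 159
  D = 160 − 54 = 106
  F = 229 + 2·106 = 441
  X = 244 − 3·159 − 3·106 + 3·441 = 772
Policy B (D − 32):
  C = 159
  D = 160 − 32 = 128
  F = 229 + 2·128 = 485
  X = 244 − 3·159 − 3·128 + 3·485 = 838
X: 772 − 838 = -66

-66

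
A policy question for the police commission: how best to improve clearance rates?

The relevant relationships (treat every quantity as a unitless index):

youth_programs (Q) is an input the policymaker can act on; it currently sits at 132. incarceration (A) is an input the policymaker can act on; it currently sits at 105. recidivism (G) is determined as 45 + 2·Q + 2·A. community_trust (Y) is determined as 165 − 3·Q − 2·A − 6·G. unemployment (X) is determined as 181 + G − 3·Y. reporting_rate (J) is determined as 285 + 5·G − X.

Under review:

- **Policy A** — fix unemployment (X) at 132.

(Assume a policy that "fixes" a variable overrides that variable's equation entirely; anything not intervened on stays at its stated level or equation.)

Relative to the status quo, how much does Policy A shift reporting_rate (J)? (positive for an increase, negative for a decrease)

Baseline:
  Q = 132
  A = 105
  G = 45 + 2·132 + 2·105 = 519
  Y = 165 − 3·132 − 2·105 − 6·519 = -3555
  X = 181 + 519 − 3·(-3555) = 11365
  J = 285 + 5·519 − 11365 = -8485
Policy A (X := 132):
  Q = 132
  A = 105
  G = 45 + 2·132 + 2·105 = 519
  Y = 165 − 3·132 − 2·105 − 6·519 = -3555
  X = 132
  J = 285 + 5·519 − 132 = 2748
Change in J: 2748 − (-8485) = 11233

11233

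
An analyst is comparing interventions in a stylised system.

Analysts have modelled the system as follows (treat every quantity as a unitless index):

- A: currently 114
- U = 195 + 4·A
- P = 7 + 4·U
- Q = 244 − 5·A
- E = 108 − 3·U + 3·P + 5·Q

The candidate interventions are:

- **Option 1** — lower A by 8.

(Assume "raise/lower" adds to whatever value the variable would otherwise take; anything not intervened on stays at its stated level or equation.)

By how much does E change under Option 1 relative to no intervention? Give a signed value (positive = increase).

-88

Baseline:
  A = 114
  U = 195 + 4·114 = 651
  P = 7 + 4·651 = 2611
  Q = 244 − 5·114 = -326
  E = 108 − 3·651 + 3·2611 + 5·(-326) = 4358
Option 1 (A − 8):
  A = 114 − 8 = 106
  U = 195 + 4·106 = 619
  P = 7 + 4·619 = 2483
  Q = 244 − 5·106 = -286
  E = 108 − 3·619 + 3·2483 + 5·(-286) = 4270
Change in E: 4270 − 4358 = -88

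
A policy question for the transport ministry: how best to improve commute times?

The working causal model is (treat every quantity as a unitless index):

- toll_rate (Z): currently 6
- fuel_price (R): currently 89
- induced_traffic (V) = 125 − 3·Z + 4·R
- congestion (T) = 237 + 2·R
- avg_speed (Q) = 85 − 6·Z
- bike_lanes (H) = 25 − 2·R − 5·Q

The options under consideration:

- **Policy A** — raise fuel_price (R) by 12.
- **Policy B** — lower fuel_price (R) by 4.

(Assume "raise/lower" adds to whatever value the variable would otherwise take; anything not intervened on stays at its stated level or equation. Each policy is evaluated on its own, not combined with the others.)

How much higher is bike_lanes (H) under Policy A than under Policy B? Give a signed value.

Policy A (R + 12):
  Z = 6
  R = 89 + 12 = 101
  Q = 85 − 6·6 = 49
  H = 25 − 2·101 − 5·49 = -422
Policy B (R − 4):
  Z = 6
  R = 89 − 4 = 85
  Q = 85 − 6·6 = 49
  H = 25 − 2·85 − 5·49 = -390
H: -422 − (-390) = -32

-32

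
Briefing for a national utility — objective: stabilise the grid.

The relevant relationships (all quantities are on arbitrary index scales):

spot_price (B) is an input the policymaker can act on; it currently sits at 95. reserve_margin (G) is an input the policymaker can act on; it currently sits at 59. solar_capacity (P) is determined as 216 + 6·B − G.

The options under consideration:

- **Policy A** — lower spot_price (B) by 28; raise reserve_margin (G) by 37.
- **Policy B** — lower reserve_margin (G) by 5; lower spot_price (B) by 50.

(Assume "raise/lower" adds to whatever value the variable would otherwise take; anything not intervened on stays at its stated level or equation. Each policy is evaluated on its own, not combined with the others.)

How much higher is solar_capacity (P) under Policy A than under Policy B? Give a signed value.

Policy A (B − 28, G + 37):
  B = 95 − 28 = 67
  G = 59 + 37 = 96
  P = 216 + 6·67 − 96 = 522
Policy B (G − 5, B − 50):
  B = 95 − 50 = 45
  G = 59 − 5 = 54
  P = 216 + 6·45 − 54 = 432
P: 522 − 432 = 90

90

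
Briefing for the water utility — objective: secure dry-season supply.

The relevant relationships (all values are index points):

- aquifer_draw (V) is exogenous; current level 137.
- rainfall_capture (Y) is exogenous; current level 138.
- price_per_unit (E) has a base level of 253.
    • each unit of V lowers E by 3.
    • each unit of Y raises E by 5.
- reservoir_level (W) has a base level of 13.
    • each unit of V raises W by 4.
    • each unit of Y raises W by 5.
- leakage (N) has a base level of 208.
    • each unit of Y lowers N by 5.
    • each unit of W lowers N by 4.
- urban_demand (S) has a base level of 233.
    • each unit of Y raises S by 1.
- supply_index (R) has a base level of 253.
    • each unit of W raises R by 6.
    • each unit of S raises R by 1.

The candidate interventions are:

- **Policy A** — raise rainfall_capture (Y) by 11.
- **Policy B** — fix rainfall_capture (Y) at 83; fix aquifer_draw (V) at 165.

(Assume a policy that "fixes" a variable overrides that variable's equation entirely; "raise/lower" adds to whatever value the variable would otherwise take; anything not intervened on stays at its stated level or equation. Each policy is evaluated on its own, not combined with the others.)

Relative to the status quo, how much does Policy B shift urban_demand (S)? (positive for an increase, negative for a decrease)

Baseline:
  Y = 138
  S = 233 + 138 = 371
Policy B (Y := 83, V := 165):
  Y = 83
  S = 233 + 83 = 316
Change in S: 316 − 371 = -55

-55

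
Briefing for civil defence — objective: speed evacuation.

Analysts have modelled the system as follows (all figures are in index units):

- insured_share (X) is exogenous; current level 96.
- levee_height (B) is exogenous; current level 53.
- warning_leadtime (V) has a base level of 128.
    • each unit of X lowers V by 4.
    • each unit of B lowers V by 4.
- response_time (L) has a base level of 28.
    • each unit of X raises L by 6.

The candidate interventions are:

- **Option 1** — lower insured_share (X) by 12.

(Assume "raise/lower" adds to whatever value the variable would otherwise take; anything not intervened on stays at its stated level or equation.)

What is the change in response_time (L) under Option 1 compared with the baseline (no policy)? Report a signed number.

Baseline:
  X = 96
  L = 28 + 6·96 = 604
Option 1 (X − 12):
  X = 96 − 12 = 84
  L = 28 + 6·84 = 532
Change in L: 532 − 604 = -72

-72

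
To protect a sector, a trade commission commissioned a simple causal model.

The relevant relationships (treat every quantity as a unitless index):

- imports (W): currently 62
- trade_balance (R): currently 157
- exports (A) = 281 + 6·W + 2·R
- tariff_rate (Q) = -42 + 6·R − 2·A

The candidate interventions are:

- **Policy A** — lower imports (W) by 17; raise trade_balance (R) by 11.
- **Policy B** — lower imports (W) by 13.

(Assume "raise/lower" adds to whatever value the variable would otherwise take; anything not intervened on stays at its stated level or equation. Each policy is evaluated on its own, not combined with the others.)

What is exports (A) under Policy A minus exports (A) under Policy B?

-2

Policy A (W − 17, R + 11):
  W = 62 − 17 = 45
  R = 157 + 11 = 168
  A = 281 + 6·45 + 2·168 = 887
Policy B (W − 13):
  W = 62 − 13 = 49
  R = 157
  A = 281 + 6·49 + 2·157 = 889
A: 887 − 889 = -2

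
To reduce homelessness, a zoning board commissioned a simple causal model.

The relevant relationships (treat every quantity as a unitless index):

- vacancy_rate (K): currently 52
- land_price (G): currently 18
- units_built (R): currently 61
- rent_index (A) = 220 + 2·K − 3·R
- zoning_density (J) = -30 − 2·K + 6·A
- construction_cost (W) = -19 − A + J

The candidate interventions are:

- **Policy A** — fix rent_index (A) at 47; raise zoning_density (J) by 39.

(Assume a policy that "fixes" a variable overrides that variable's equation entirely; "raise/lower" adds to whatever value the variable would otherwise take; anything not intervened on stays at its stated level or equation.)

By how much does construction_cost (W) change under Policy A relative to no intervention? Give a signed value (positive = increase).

Baseline:
  K = 52
  R = 61
  A = 220 + 2·52 − 3·61 = 141
  J = -30 − 2·52 + 6·141 = 712
  W = -19 − 141 + 712 = 552
Policy A (A := 47, J + 39):
  K = 52
  R = 61
  A = 47
  J = -30 − 2·52 + 6·47 (+39 from intervention) = 187
  W = -19 − 47 + 187 = 121
Change in W: 121 − 552 = -431

-431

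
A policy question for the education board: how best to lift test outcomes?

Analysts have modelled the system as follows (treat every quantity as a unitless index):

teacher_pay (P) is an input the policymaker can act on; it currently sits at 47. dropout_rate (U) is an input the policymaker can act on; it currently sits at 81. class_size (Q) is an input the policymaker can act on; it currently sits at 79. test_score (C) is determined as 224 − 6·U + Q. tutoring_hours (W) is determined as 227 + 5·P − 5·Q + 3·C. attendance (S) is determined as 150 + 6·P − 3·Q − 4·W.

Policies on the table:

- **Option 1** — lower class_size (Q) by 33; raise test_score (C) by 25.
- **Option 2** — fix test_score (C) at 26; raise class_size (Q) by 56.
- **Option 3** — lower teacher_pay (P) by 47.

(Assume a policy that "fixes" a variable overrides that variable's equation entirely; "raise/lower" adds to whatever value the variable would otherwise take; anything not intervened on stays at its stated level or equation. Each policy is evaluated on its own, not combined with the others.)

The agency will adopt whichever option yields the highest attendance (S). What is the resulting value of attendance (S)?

Option 1 (Q − 33, C + 25):
  P = 47
  U = 81
  Q = 79 − 33 = 46
  C = 224 − 6·81 + 46 (+25 from intervention) = -191
  W = 227 + 5·47 − 5·46 + 3·(-191) = -341
  S = 150 + 6·47 − 3·46 − 4·(-341) = 1658
Option 2 (C := 26, Q + 56):
  P = 47
  U = 81
  Q = 79 + 56 = 135
  C = 26
  W = 227 + 5·47 − 5·135 + 3·26 = -135
  S = 150 + 6·47 − 3·135 − 4·(-135) = 567
Option 3 (P − 47):
  P = 47 − 47 = 0
  U = 81
  Q = 79
  C = 224 − 6·81 + 79 = -183
  W = 227 + 5·0 − 5·79 + 3·(-183) = -717
  S = 150 + 6·0 − 3·79 − 4·(-717) = 2781
Comparing — Option 1: S=1658, Option 2: S=567, Option 3: S=2781. Highest is 2781 (Option 3).

2781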